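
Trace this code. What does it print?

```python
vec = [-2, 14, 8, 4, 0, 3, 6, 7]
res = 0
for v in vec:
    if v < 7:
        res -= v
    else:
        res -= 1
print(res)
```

v=-2: <7, res = 0-(-2) = 2
v=14: not <7, res = 2-1 = 1
v=8: not <7, res = 1-1 = 0
v=4: <7, res = 0-4 = -4
v=0: <7, res = (-4)-0 = -4
v=3: <7, res = (-4)-3 = -7
v=6: <7, res = (-7)-6 = -13
v=7: not <7, res = (-13)-1 = -14

-14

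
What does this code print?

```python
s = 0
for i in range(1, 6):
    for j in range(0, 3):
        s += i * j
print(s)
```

i=1,j=0: s = 0+0 = 0
i=1,j=1: s = 0+1 = 1
i=1,j=2: s = 1+2 = 3
i=2,j=0: s = 3+0 = 3
i=2,j=1: s = 3+2 = 5
i=2,j=2: s = 5+4 = 9
i=3,j=0: s = 9+0 = 9
i=3,j=1: s = 9+3 = 12
i=3,j=2: s = 12+6 = 18
i=4,j=0: s = 18+0 = 18
i=4,j=1: s = 18+4 = 22
i=4,j=2: s = 22+8 = 30
i=5,j=0: s = 30+0 = 30
i=5,j=1: s = 30+5 = 35
i=5,j=2: s = 35+10 = 45

45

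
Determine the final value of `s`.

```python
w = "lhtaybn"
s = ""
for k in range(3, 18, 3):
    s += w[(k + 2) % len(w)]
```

'bhyla'

k=3: add w[5]='b' → 'b'
k=6: add w[1]='h' → 'bh'
k=9: add w[4]='y' → 'bhy'
k=12: add w[0]='l' → 'bhyl'
k=15: add w[3]='a' → 'bhyla'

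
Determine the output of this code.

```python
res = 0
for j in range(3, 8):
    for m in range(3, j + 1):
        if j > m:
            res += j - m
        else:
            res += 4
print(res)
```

40

j=3,m=3: not 3>3, res = 0+4 = 4
j=4,m=3: 4>3, res = 4+1 = 5
j=4,m=4: not 4>4, res = 5+4 = 9
j=5,m=3: 5>3, res = 9+2 = 11
j=5,m=4: 5>4, res = 11+1 = 12
j=5,m=5: not 5>5, res = 12+4 = 16
j=6,m=3: 6>3, res = 16+3 = 19
j=6,m=4: 6>4, res = 19+2 = 21
j=6,m=5: 6>5, res = 21+1 = 22
j=6,m=6: not 6>6, res = 22+4 = 26
j=7,m=3: 7>3, res = 26+4 = 30
j=7,m=4: 7>4, res = 30+3 = 33
j=7,m=5: 7>5, res = 33+2 = 35
j=7,m=6: 7>6, res = 35+1 = 36
j=7,m=7: not 7>7, res = 36+4 = 40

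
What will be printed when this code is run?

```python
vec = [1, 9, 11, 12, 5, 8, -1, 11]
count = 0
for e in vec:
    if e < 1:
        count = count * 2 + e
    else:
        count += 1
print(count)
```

e=1: not <1, count = 0+1 = 1
e=9: not <1, count = 1+1 = 2
e=11: not <1, count = 2+1 = 3
e=12: not <1, count = 3+1 = 4
e=5: not <1, count = 4+1 = 5
e=8: not <1, count = 5+1 = 6
e=-1: <1, count = 6*2+(-1) = 11
e=11: not <1, count = 11+1 = 12

12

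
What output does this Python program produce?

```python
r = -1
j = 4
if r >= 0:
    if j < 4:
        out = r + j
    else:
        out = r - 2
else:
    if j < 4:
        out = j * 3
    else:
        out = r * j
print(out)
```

r=-1, j=4
r >= 0 is False; j < 4 is False
→ out = r * j = -4

-4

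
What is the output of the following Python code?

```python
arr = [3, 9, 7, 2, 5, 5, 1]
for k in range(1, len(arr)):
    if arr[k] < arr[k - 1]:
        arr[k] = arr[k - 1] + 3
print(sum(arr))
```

102

k=1: 9>=3, unchanged → [3, 9, 7, 2, 5, 5, 1]
k=2: 7<9, arr[2] = 9+3 = 12 → [3, 9, 12, 2, 5, 5, 1]
k=3: 2<12, arr[3] = 12+3 = 15 → [3, 9, 12, 15, 5, 5, 1]
k=4: 5<15, arr[4] = 15+3 = 18 → [3, 9, 12, 15, 18, 5, 1]
k=5: 5<18, arr[5] = 18+3 = 21 → [3, 9, 12, 15, 18, 21, 1]
k=6: 1<21, arr[6] = 21+3 = 24 → [3, 9, 12, 15, 18, 21, 24]
sum = 102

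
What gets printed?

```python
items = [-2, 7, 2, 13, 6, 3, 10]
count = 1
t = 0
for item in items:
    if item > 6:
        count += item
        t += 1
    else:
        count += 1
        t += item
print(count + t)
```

47

item=-2: not >6, count = 1+1 = 2; t=-2
item=7: >6, count = 2+7 = 9; t=-1
item=2: not >6, count = 9+1 = 10; t=1
item=13: >6, count = 10+13 = 23; t=2
item=6: not >6, count = 23+1 = 24; t=8
item=3: not >6, count = 24+1 = 25; t=11
item=10: >6, count = 25+10 = 35; t=12
count+t = 35+12 = 47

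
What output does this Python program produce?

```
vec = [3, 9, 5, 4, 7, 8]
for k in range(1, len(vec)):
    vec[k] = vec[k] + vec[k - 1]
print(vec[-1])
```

k=1: vec[1] = 9+3 = 12 → [3, 12, 5, 4, 7, 8]
k=2: vec[2] = 5+12 = 17 → [3, 12, 17, 4, 7, 8]
k=3: vec[3] = 4+17 = 21 → [3, 12, 17, 21, 7, 8]
k=4: vec[4] = 7+21 = 28 → [3, 12, 17, 21, 28, 8]
k=5: vec[5] = 8+28 = 36 → [3, 12, 17, 21, 28, 36]

36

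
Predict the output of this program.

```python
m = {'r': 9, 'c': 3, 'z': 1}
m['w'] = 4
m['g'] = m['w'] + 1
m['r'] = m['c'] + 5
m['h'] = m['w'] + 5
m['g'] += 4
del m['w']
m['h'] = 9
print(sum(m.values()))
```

m['w'] = 4 → {'r': 9, 'c': 3, 'z': 1, 'w': 4}
m['g'] = m['w']+1 = 5 → {'r': 9, 'c': 3, 'z': 1, 'w': 4, 'g': 5}
m['r'] = m['c']+5 = 8 → {'r': 8, 'c': 3, 'z': 1, 'w': 4, 'g': 5}
m['h'] = m['w']+5 = 9 → {'r': 8, 'c': 3, 'z': 1, 'w': 4, 'g': 5, 'h': 9}
m['g'] = 5+4 = 9 → {'r': 8, 'c': 3, 'z': 1, 'w': 4, 'g': 9, 'h': 9}
del 'w' → {'r': 8, 'c': 3, 'z': 1, 'g': 9, 'h': 9}
m['h'] = 9 → {'r': 8, 'c': 3, 'z': 1, 'g': 9, 'h': 9}
sum of values = 30

30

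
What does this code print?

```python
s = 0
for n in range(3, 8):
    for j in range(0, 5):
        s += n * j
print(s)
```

n=3,j=0: s = 0+0 = 0
n=3,j=1: s = 0+3 = 3
n=3,j=2: s = 3+6 = 9
n=3,j=3: s = 9+9 = 18
n=3,j=4: s = 18+12 = 30
n=4,j=0: s = 30+0 = 30
n=4,j=1: s = 30+4 = 34
n=4,j=2: s = 34+8 = 42
n=4,j=3: s = 42+12 = 54
n=4,j=4: s = 54+16 = 70
n=5,j=0: s = 70+0 = 70
n=5,j=1: s = 70+5 = 75
n=5,j=2: s = 75+10 = 85
n=5,j=3: s = 85+15 = 100
n=5,j=4: s = 100+20 = 120
n=6,j=0: s = 120+0 = 120
n=6,j=1: s = 120+6 = 126
n=6,j=2: s = 126+12 = 138
n=6,j=3: s = 138+18 = 156
n=6,j=4: s = 156+24 = 180
n=7,j=0: s = 180+0 = 180
n=7,j=1: s = 180+7 = 187
n=7,j=2: s = 187+14 = 201
n=7,j=3: s = 201+21 = 222
n=7,j=4: s = 222+28 = 250

250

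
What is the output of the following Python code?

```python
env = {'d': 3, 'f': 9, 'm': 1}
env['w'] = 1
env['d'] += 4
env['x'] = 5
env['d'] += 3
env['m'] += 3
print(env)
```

env['w'] = 1 → {'d': 3, 'f': 9, 'm': 1, 'w': 1}
env['d'] = 3+4 = 7 → {'d': 7, 'f': 9, 'm': 1, 'w': 1}
env['x'] = 5 → {'d': 7, 'f': 9, 'm': 1, 'w': 1, 'x': 5}
env['d'] = 7+3 = 10 → {'d': 10, 'f': 9, 'm': 1, 'w': 1, 'x': 5}
env['m'] = 1+3 = 4 → {'d': 10, 'f': 9, 'm': 4, 'w': 1, 'x': 5}

{'d': 10, 'f': 9, 'm': 4, 'w': 1, 'x': 5}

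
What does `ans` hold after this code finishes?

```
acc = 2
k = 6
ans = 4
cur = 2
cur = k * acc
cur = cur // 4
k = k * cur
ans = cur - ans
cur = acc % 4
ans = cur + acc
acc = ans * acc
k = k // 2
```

cur = 6*2 = 12
cur = 12//4 = 3
k = 6*3 = 18
ans = 3-4 = -1
cur = 2%4 = 2
ans = 2+2 = 4
acc = 4*2 = 8
k = 18//2 = 9

4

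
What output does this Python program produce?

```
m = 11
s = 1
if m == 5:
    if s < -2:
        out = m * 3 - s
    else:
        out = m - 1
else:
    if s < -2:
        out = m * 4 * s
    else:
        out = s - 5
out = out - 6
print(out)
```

m=11, s=1
m == 5 is False; s < -2 is False
→ out = s - 5 = -4
out = (-4)-6 = -10

-10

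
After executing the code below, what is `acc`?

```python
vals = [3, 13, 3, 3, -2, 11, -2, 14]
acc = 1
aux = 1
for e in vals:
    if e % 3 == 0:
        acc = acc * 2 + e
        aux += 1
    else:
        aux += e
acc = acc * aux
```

e=3: %3==0, acc = 1*2+3 = 5; aux=2
e=13: not %3==0; aux=15
e=3: %3==0, acc = 5*2+3 = 13; aux=16
e=3: %3==0, acc = 13*2+3 = 29; aux=17
e=-2: not %3==0; aux=15
e=11: not %3==0; aux=26
e=-2: not %3==0; aux=24
e=14: not %3==0; aux=38
acc*aux = 29*38 = 1102

1102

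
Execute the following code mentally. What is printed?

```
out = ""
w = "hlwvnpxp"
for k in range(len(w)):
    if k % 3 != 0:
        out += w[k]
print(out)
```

lwnpp

k=0: skip
k=1: add 'l' → 'l'
k=2: add 'w' → 'lw'
k=3: skip
k=4: add 'n' → 'lwn'
k=5: add 'p' → 'lwnp'
k=6: skip
k=7: add 'p' → 'lwnpp'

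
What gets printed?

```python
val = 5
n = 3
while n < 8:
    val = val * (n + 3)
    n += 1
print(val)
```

151200

n=3: val = 5*6 = 30
n=4: val = 30*7 = 210
n=5: val = 210*8 = 1680
n=6: val = 1680*9 = 15120
n=7: val = 15120*10 = 151200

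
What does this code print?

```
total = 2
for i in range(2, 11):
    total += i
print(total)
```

56

i=2: total = 2+2 = 4
i=3: total = 4+3 = 7
i=4: total = 7+4 = 11
i=5: total = 11+5 = 16
i=6: total = 16+6 = 22
i=7: total = 22+7 = 29
i=8: total = 29+8 = 37
i=9: total = 37+9 = 46
i=10: total = 46+10 = 56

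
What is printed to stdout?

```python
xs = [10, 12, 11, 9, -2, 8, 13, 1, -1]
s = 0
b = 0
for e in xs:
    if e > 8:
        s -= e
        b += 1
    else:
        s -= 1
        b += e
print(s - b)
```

e=10: >8, s = 0-10 = -10; b=1
e=12: >8, s = (-10)-12 = -22; b=2
e=11: >8, s = (-22)-11 = -33; b=3
e=9: >8, s = (-33)-9 = -42; b=4
e=-2: not >8, s = (-42)-1 = -43; b=2
e=8: not >8, s = (-43)-1 = -44; b=10
e=13: >8, s = (-44)-13 = -57; b=11
e=1: not >8, s = (-57)-1 = -58; b=12
e=-1: not >8, s = (-58)-1 = -59; b=11
s-b = (-59)-11 = -70

-70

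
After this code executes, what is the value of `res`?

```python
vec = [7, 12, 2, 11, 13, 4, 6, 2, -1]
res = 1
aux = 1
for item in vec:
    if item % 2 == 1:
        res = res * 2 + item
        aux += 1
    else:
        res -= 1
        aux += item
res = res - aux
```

item=7: odd, res = 1*2+7 = 9; aux=2
item=12: not odd, res = 9-1 = 8; aux=14
item=2: not odd, res = 8-1 = 7; aux=16
item=11: odd, res = 7*2+11 = 25; aux=17
item=13: odd, res = 25*2+13 = 63; aux=18
item=4: not odd, res = 63-1 = 62; aux=22
item=6: not odd, res = 62-1 = 61; aux=28
item=2: not odd, res = 61-1 = 60; aux=30
item=-1: odd, res = 60*2+(-1) = 119; aux=31
res-aux = 119-31 = 88

88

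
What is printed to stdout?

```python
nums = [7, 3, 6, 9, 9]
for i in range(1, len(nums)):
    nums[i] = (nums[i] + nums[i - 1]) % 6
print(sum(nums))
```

20

i=1: nums[1] = (3+7)%6 = 4 → [7, 4, 6, 9, 9]
i=2: nums[2] = (6+4)%6 = 4 → [7, 4, 4, 9, 9]
i=3: nums[3] = (9+4)%6 = 1 → [7, 4, 4, 1, 9]
i=4: nums[4] = (9+1)%6 = 4 → [7, 4, 4, 1, 4]
sum = 20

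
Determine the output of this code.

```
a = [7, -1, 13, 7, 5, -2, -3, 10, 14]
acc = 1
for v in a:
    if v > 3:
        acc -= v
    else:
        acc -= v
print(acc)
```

-49

v=7: >3, acc = 1-7 = -6
v=-1: not >3, acc = (-6)-(-1) = -5
v=13: >3, acc = (-5)-13 = -18
v=7: >3, acc = (-18)-7 = -25
v=5: >3, acc = (-25)-5 = -30
v=-2: not >3, acc = (-30)-(-2) = -28
v=-3: not >3, acc = (-28)-(-3) = -25
v=10: >3, acc = (-25)-10 = -35
v=14: >3, acc = (-35)-14 = -49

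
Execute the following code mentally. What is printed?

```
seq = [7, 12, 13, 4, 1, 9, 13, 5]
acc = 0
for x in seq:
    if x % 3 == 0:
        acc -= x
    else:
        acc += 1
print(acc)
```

-15

x=7: not %3==0, acc = 0+1 = 1
x=12: %3==0, acc = 1-12 = -11
x=13: not %3==0, acc = (-11)+1 = -10
x=4: not %3==0, acc = (-10)+1 = -9
x=1: not %3==0, acc = (-9)+1 = -8
x=9: %3==0, acc = (-8)-9 = -17
x=13: not %3==0, acc = (-17)+1 = -16
x=5: not %3==0, acc = (-16)+1 = -15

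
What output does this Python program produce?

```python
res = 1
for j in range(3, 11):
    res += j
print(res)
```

j=3: res = 1+3 = 4
j=4: res = 4+4 = 8
j=5: res = 8+5 = 13
j=6: res = 13+6 = 19
j=7: res = 19+7 = 26
j=8: res = 26+8 = 34
j=9: res = 34+9 = 43
j=10: res = 43+10 = 53

53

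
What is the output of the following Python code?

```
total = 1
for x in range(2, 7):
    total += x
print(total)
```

21

x=2: total = 1+2 = 3
x=3: total = 3+3 = 6
x=4: total = 6+4 = 10
x=5: total = 10+5 = 15
x=6: total = 15+6 = 21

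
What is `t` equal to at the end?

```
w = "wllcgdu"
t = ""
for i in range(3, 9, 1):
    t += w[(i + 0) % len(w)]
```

i=3: add w[3]='c' → 'c'
i=4: add w[4]='g' → 'cg'
i=5: add w[5]='d' → 'cgd'
i=6: add w[6]='u' → 'cgdu'
i=7: add w[0]='w' → 'cgduw'
i=8: add w[1]='l' → 'cgduwl'

'cgduwl'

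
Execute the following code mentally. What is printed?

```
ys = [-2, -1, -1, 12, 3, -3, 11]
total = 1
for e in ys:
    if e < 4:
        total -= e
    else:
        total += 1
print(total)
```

e=-2: <4, total = 1-(-2) = 3
e=-1: <4, total = 3-(-1) = 4
e=-1: <4, total = 4-(-1) = 5
e=12: not <4, total = 5+1 = 6
e=3: <4, total = 6-3 = 3
e=-3: <4, total = 3-(-3) = 6
e=11: not <4, total = 6+1 = 7

7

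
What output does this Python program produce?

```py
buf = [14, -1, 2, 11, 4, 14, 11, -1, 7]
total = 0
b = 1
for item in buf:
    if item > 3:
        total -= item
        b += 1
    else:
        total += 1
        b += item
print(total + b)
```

-51

item=14: >3, total = 0-14 = -14; b=2
item=-1: not >3, total = (-14)+1 = -13; b=1
item=2: not >3, total = (-13)+1 = -12; b=3
item=11: >3, total = (-12)-11 = -23; b=4
item=4: >3, total = (-23)-4 = -27; b=5
item=14: >3, total = (-27)-14 = -41; b=6
item=11: >3, total = (-41)-11 = -52; b=7
item=-1: not >3, total = (-52)+1 = -51; b=6
item=7: >3, total = (-51)-7 = -58; b=7
total+b = (-58)+7 = -51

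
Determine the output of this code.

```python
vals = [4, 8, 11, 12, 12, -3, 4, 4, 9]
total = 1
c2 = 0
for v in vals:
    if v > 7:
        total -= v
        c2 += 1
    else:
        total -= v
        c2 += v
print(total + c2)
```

v=4: not >7, total = 1-4 = -3; c2=4
v=8: >7, total = (-3)-8 = -11; c2=5
v=11: >7, total = (-11)-11 = -22; c2=6
v=12: >7, total = (-22)-12 = -34; c2=7
v=12: >7, total = (-34)-12 = -46; c2=8
v=-3: not >7, total = (-46)-(-3) = -43; c2=5
v=4: not >7, total = (-43)-4 = -47; c2=9
v=4: not >7, total = (-47)-4 = -51; c2=13
v=9: >7, total = (-51)-9 = -60; c2=14
total+c2 = (-60)+14 = -46

-46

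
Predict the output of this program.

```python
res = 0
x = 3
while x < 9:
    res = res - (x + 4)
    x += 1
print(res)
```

-57

x=3: res = 0-7 = -7
x=4: res = (-7)-8 = -15
x=5: res = (-15)-9 = -24
x=6: res = (-24)-10 = -34
x=7: res = (-34)-11 = -45
x=8: res = (-45)-12 = -57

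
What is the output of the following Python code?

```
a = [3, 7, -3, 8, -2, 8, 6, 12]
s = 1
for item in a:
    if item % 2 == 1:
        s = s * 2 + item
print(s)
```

31

item=3: odd, s = 1*2+3 = 5
item=7: odd, s = 5*2+7 = 17
item=-3: odd, s = 17*2+(-3) = 31
item=8: not odd
item=-2: not odd
item=8: not odd
item=6: not odd
item=12: not odd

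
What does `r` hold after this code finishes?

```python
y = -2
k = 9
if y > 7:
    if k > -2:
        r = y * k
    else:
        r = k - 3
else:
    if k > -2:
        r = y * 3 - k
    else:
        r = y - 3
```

y=-2, k=9
y > 7 is False; k > -2 is True
→ r = y * 3 - k = -15

-15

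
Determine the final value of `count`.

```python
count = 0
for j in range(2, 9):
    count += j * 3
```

j=2: count = 0+2*3 = 6
j=3: count = 6+3*3 = 15
j=4: count = 15+4*3 = 27
j=5: count = 27+5*3 = 42
j=6: count = 42+6*3 = 60
j=7: count = 60+7*3 = 81
j=8: count = 81+8*3 = 105

105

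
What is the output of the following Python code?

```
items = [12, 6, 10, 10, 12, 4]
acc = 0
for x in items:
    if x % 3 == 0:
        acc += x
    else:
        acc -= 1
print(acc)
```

27

x=12: %3==0, acc = 0+12 = 12
x=6: %3==0, acc = 12+6 = 18
x=10: not %3==0, acc = 18-1 = 17
x=10: not %3==0, acc = 17-1 = 16
x=12: %3==0, acc = 16+12 = 28
x=4: not %3==0, acc = 28-1 = 27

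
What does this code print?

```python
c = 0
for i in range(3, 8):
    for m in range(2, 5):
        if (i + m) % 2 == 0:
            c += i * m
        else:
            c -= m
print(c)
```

i=3,m=2: odd sum, c = 0-2 = -2
i=3,m=3: even sum, c = (-2)+9 = 7
i=3,m=4: odd sum, c = 7-4 = 3
i=4,m=2: even sum, c = 3+8 = 11
i=4,m=3: odd sum, c = 11-3 = 8
i=4,m=4: even sum, c = 8+16 = 24
i=5,m=2: odd sum, c = 24-2 = 22
i=5,m=3: even sum, c = 22+15 = 37
i=5,m=4: odd sum, c = 37-4 = 33
i=6,m=2: even sum, c = 33+12 = 45
i=6,m=3: odd sum, c = 45-3 = 42
i=6,m=4: even sum, c = 42+24 = 66
i=7,m=2: odd sum, c = 66-2 = 64
i=7,m=3: even sum, c = 64+21 = 85
i=7,m=4: odd sum, c = 85-4 = 81

81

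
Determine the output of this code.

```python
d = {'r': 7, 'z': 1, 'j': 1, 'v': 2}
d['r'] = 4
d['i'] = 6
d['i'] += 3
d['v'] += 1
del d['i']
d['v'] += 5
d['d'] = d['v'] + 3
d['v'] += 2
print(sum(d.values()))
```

27

d['r'] = 4 → {'r': 4, 'z': 1, 'j': 1, 'v': 2}
d['i'] = 6 → {'r': 4, 'z': 1, 'j': 1, 'v': 2, 'i': 6}
d['i'] = 6+3 = 9 → {'r': 4, 'z': 1, 'j': 1, 'v': 2, 'i': 9}
d['v'] = 2+1 = 3 → {'r': 4, 'z': 1, 'j': 1, 'v': 3, 'i': 9}
del 'i' → {'r': 4, 'z': 1, 'j': 1, 'v': 3}
d['v'] = 3+5 = 8 → {'r': 4, 'z': 1, 'j': 1, 'v': 8}
d['d'] = d['v']+3 = 11 → {'r': 4, 'z': 1, 'j': 1, 'v': 8, 'd': 11}
d['v'] = 8+2 = 10 → {'r': 4, 'z': 1, 'j': 1, 'v': 10, 'd': 11}
sum of values = 27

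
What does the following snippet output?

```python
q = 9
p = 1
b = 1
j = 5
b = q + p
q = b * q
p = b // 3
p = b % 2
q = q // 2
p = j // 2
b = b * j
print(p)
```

b = 9+1 = 10
q = 10*9 = 90
p = 10//3 = 3
p = 10%2 = 0
q = 90//2 = 45
p = 5//2 = 2
b = 10*5 = 50

2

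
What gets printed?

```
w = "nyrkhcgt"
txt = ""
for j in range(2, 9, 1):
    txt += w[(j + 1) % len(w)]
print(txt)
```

khcgtny

j=2: add w[3]='k' → 'k'
j=3: add w[4]='h' → 'kh'
j=4: add w[5]='c' → 'khc'
j=5: add w[6]='g' → 'khcg'
j=6: add w[7]='t' → 'khcgt'
j=7: add w[0]='n' → 'khcgtn'
j=8: add w[1]='y' → 'khcgtny'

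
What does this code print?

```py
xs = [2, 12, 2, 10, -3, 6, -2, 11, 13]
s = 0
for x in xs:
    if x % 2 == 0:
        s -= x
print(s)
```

-30

x=2: even, s = 0-2 = -2
x=12: even, s = (-2)-12 = -14
x=2: even, s = (-14)-2 = -16
x=10: even, s = (-16)-10 = -26
x=-3: not even
x=6: even, s = (-26)-6 = -32
x=-2: even, s = (-32)-(-2) = -30
x=11: not even
x=13: not even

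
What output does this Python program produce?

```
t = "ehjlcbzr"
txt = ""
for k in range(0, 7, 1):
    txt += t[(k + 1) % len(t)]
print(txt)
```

hjlcbzr

k=0: add t[1]='h' → 'h'
k=1: add t[2]='j' → 'hj'
k=2: add t[3]='l' → 'hjl'
k=3: add t[4]='c' → 'hjlc'
k=4: add t[5]='b' → 'hjlcb'
k=5: add t[6]='z' → 'hjlcbz'
k=6: add t[7]='r' → 'hjlcbzr'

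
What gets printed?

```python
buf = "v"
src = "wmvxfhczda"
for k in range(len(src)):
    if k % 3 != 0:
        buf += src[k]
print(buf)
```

vmvfhzd

k=0: skip
k=1: add 'm' → 'vm'
k=2: add 'v' → 'vmv'
k=3: skip
k=4: add 'f' → 'vmvf'
k=5: add 'h' → 'vmvfh'
k=6: skip
k=7: add 'z' → 'vmvfhz'
k=8: add 'd' → 'vmvfhzd'
k=9: skip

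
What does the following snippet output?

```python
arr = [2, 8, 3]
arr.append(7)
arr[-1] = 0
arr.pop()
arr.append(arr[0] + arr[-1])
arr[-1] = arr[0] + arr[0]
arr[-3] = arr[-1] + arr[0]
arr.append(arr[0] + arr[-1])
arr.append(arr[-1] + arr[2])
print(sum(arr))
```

append 7 → [2, 8, 3, 7]
arr[-1] = 0 → [2, 8, 3, 0]
pop() removes 0 → [2, 8, 3]
append arr[0]+arr[-1] = 2+3 = 5 → [2, 8, 3, 5]
arr[-1] = arr[0]+arr[0] = 2+2 = 4 → [2, 8, 3, 4]
arr[-3] = arr[-1]+arr[0] = 4+2 = 6 → [2, 6, 3, 4]
append arr[0]+arr[-1] = 2+4 = 6 → [2, 6, 3, 4, 6]
append arr[-1]+arr[2] = 6+3 = 9 → [2, 6, 3, 4, 6, 9]
sum = 30

30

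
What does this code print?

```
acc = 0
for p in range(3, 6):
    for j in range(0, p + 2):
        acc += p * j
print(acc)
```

195

p=3,j=0: acc = 0+0 = 0
p=3,j=1: acc = 0+3 = 3
p=3,j=2: acc = 3+6 = 9
p=3,j=3: acc = 9+9 = 18
p=3,j=4: acc = 18+12 = 30
p=4,j=0: acc = 30+0 = 30
p=4,j=1: acc = 30+4 = 34
p=4,j=2: acc = 34+8 = 42
p=4,j=3: acc = 42+12 = 54
p=4,j=4: acc = 54+16 = 70
p=4,j=5: acc = 70+20 = 90
p=5,j=0: acc = 90+0 = 90
p=5,j=1: acc = 90+5 = 95
p=5,j=2: acc = 95+10 = 105
p=5,j=3: acc = 105+15 = 120
p=5,j=4: acc = 120+20 = 140
p=5,j=5: acc = 140+25 = 165
p=5,j=6: acc = 165+30 = 195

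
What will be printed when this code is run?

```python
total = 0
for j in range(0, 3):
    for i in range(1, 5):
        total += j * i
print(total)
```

30

j=0,i=1: total = 0+0 = 0
j=0,i=2: total = 0+0 = 0
j=0,i=3: total = 0+0 = 0
j=0,i=4: total = 0+0 = 0
j=1,i=1: total = 0+1 = 1
j=1,i=2: total = 1+2 = 3
j=1,i=3: total = 3+3 = 6
j=1,i=4: total = 6+4 = 10
j=2,i=1: total = 10+2 = 12
j=2,i=2: total = 12+4 = 16
j=2,i=3: total = 16+6 = 22
j=2,i=4: total = 22+8 = 30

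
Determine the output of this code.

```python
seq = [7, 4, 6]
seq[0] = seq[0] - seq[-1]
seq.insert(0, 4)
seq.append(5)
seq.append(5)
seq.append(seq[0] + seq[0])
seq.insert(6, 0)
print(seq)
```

seq[0] = seq[0]-seq[-1] = 7-6 = 1 → [1, 4, 6]
insert 4 at 0 → [4, 1, 4, 6]
append 5 → [4, 1, 4, 6, 5]
append 5 → [4, 1, 4, 6, 5, 5]
append seq[0]+seq[0] = 4+4 = 8 → [4, 1, 4, 6, 5, 5, 8]
insert 0 at 6 → [4, 1, 4, 6, 5, 5, 0, 8]

[4, 1, 4, 6, 5, 5, 0, 8]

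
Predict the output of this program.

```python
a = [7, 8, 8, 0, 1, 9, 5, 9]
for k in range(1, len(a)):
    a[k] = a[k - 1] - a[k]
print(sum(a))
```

k=1: a[1] = 7-8 = -1 → [7, -1, 8, 0, 1, 9, 5, 9]
k=2: a[2] = (-1)-8 = -9 → [7, -1, -9, 0, 1, 9, 5, 9]
k=3: a[3] = (-9)-0 = -9 → [7, -1, -9, -9, 1, 9, 5, 9]
k=4: a[4] = (-9)-1 = -10 → [7, -1, -9, -9, -10, 9, 5, 9]
k=5: a[5] = (-10)-9 = -19 → [7, -1, -9, -9, -10, -19, 5, 9]
k=6: a[6] = (-19)-5 = -24 → [7, -1, -9, -9, -10, -19, -24, 9]
k=7: a[7] = (-24)-9 = -33 → [7, -1, -9, -9, -10, -19, -24, -33]
sum = -98

-98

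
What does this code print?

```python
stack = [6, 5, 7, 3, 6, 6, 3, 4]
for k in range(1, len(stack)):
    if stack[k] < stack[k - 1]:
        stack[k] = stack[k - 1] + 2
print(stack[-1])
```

k=1: 5<6, stack[1] = 6+2 = 8 → [6, 8, 7, 3, 6, 6, 3, 4]
k=2: 7<8, stack[2] = 8+2 = 10 → [6, 8, 10, 3, 6, 6, 3, 4]
k=3: 3<10, stack[3] = 10+2 = 12 → [6, 8, 10, 12, 6, 6, 3, 4]
k=4: 6<12, stack[4] = 12+2 = 14 → [6, 8, 10, 12, 14, 6, 3, 4]
k=5: 6<14, stack[5] = 14+2 = 16 → [6, 8, 10, 12, 14, 16, 3, 4]
k=6: 3<16, stack[6] = 16+2 = 18 → [6, 8, 10, 12, 14, 16, 18, 4]
k=7: 4<18, stack[7] = 18+2 = 20 → [6, 8, 10, 12, 14, 16, 18, 20]

20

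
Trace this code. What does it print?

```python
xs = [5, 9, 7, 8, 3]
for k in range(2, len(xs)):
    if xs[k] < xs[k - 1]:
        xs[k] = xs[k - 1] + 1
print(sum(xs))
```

k=2: 7<9, xs[2] = 9+1 = 10 → [5, 9, 10, 8, 3]
k=3: 8<10, xs[3] = 10+1 = 11 → [5, 9, 10, 11, 3]
k=4: 3<11, xs[4] = 11+1 = 12 → [5, 9, 10, 11, 12]
sum = 47

47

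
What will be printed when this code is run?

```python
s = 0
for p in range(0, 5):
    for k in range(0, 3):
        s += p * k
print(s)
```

30

p=0,k=0: s = 0+0 = 0
p=0,k=1: s = 0+0 = 0
p=0,k=2: s = 0+0 = 0
p=1,k=0: s = 0+0 = 0
p=1,k=1: s = 0+1 = 1
p=1,k=2: s = 1+2 = 3
p=2,k=0: s = 3+0 = 3
p=2,k=1: s = 3+2 = 5
p=2,k=2: s = 5+4 = 9
p=3,k=0: s = 9+0 = 9
p=3,k=1: s = 9+3 = 12
p=3,k=2: s = 12+6 = 18
p=4,k=0: s = 18+0 = 18
p=4,k=1: s = 18+4 = 22
p=4,k=2: s = 22+8 = 30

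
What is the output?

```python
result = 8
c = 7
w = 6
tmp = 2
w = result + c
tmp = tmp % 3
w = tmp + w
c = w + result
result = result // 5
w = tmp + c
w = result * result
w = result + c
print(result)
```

1

w = 8+7 = 15
tmp = 2%3 = 2
w = 2+15 = 17
c = 17+8 = 25
result = 8//5 = 1
w = 2+25 = 27
w = 1*1 = 1
w = 1+25 = 26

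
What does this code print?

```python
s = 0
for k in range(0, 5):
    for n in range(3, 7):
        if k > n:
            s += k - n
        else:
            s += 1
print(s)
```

k=0,n=3: not 0>3, s = 0+1 = 1
k=0,n=4: not 0>4, s = 1+1 = 2
k=0,n=5: not 0>5, s = 2+1 = 3
k=0,n=6: not 0>6, s = 3+1 = 4
k=1,n=3: not 1>3, s = 4+1 = 5
k=1,n=4: not 1>4, s = 5+1 = 6
k=1,n=5: not 1>5, s = 6+1 = 7
k=1,n=6: not 1>6, s = 7+1 = 8
k=2,n=3: not 2>3, s = 8+1 = 9
k=2,n=4: not 2>4, s = 9+1 = 10
k=2,n=5: not 2>5, s = 10+1 = 11
k=2,n=6: not 2>6, s = 11+1 = 12
k=3,n=3: not 3>3, s = 12+1 = 13
k=3,n=4: not 3>4, s = 13+1 = 14
k=3,n=5: not 3>5, s = 14+1 = 15
k=3,n=6: not 3>6, s = 15+1 = 16
k=4,n=3: 4>3, s = 16+1 = 17
k=4,n=4: not 4>4, s = 17+1 = 18
k=4,n=5: not 4>5, s = 18+1 = 19
k=4,n=6: not 4>6, s = 19+1 = 20

20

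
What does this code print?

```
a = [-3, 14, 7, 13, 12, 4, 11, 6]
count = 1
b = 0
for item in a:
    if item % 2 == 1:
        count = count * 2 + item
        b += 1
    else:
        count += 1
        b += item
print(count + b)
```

item=-3: odd, count = 1*2+(-3) = -1; b=1
item=14: not odd, count = (-1)+1 = 0; b=15
item=7: odd, count = 0*2+7 = 7; b=16
item=13: odd, count = 7*2+13 = 27; b=17
item=12: not odd, count = 27+1 = 28; b=29
item=4: not odd, count = 28+1 = 29; b=33
item=11: odd, count = 29*2+11 = 69; b=34
item=6: not odd, count = 69+1 = 70; b=40
count+b = 70+40 = 110

110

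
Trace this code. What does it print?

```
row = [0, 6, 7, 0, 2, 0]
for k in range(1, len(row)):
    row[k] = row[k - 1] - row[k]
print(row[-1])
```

k=1: row[1] = 0-6 = -6 → [0, -6, 7, 0, 2, 0]
k=2: row[2] = (-6)-7 = -13 → [0, -6, -13, 0, 2, 0]
k=3: row[3] = (-13)-0 = -13 → [0, -6, -13, -13, 2, 0]
k=4: row[4] = (-13)-2 = -15 → [0, -6, -13, -13, -15, 0]
k=5: row[5] = (-15)-0 = -15 → [0, -6, -13, -13, -15, -15]

-15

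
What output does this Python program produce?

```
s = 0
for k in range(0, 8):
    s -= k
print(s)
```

k=0: s = 0-0 = 0
k=1: s = 0-1 = -1
k=2: s = (-1)-2 = -3
k=3: s = (-3)-3 = -6
k=4: s = (-6)-4 = -10
k=5: s = (-10)-5 = -15
k=6: s = (-15)-6 = -21
k=7: s = (-21)-7 = -28

-28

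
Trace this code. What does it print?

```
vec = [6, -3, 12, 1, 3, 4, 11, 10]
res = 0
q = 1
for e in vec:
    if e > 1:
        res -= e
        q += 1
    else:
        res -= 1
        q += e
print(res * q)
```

e=6: >1, res = 0-6 = -6; q=2
e=-3: not >1, res = (-6)-1 = -7; q=-1
e=12: >1, res = (-7)-12 = -19; q=0
e=1: not >1, res = (-19)-1 = -20; q=1
e=3: >1, res = (-20)-3 = -23; q=2
e=4: >1, res = (-23)-4 = -27; q=3
e=11: >1, res = (-27)-11 = -38; q=4
e=10: >1, res = (-38)-10 = -48; q=5
res*q = (-48)*5 = -240

-240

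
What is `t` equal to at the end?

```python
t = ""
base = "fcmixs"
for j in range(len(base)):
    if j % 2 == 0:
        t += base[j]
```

j=0: add 'f' → 'f'
j=1: skip
j=2: add 'm' → 'fm'
j=3: skip
j=4: add 'x' → 'fmx'
j=5: skip

'fmx'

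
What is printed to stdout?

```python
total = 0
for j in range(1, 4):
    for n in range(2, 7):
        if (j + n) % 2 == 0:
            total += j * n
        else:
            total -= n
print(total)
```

24

j=1,n=2: odd sum, total = 0-2 = -2
j=1,n=3: even sum, total = (-2)+3 = 1
j=1,n=4: odd sum, total = 1-4 = -3
j=1,n=5: even sum, total = (-3)+5 = 2
j=1,n=6: odd sum, total = 2-6 = -4
j=2,n=2: even sum, total = (-4)+4 = 0
j=2,n=3: odd sum, total = 0-3 = -3
j=2,n=4: even sum, total = (-3)+8 = 5
j=2,n=5: odd sum, total = 5-5 = 0
j=2,n=6: even sum, total = 0+12 = 12
j=3,n=2: odd sum, total = 12-2 = 10
j=3,n=3: even sum, total = 10+9 = 19
j=3,n=4: odd sum, total = 19-4 = 15
j=3,n=5: even sum, total = 15+15 = 30
j=3,n=6: odd sum, total = 30-6 = 24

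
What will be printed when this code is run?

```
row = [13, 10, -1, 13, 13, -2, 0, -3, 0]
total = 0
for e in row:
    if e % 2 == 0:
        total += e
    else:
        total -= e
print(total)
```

e=13: not even, total = 0-13 = -13
e=10: even, total = (-13)+10 = -3
e=-1: not even, total = (-3)-(-1) = -2
e=13: not even, total = (-2)-13 = -15
e=13: not even, total = (-15)-13 = -28
e=-2: even, total = (-28)+(-2) = -30
e=0: even, total = (-30)+0 = -30
e=-3: not even, total = (-30)-(-3) = -27
e=0: even, total = (-27)+0 = -27

-27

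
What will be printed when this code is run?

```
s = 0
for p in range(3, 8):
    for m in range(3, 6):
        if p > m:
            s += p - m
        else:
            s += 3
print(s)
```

p=3,m=3: not 3>3, s = 0+3 = 3
p=3,m=4: not 3>4, s = 3+3 = 6
p=3,m=5: not 3>5, s = 6+3 = 9
p=4,m=3: 4>3, s = 9+1 = 10
p=4,m=4: not 4>4, s = 10+3 = 13
p=4,m=5: not 4>5, s = 13+3 = 16
p=5,m=3: 5>3, s = 16+2 = 18
p=5,m=4: 5>4, s = 18+1 = 19
p=5,m=5: not 5>5, s = 19+3 = 22
p=6,m=3: 6>3, s = 22+3 = 25
p=6,m=4: 6>4, s = 25+2 = 27
p=6,m=5: 6>5, s = 27+1 = 28
p=7,m=3: 7>3, s = 28+4 = 32
p=7,m=4: 7>4, s = 32+3 = 35
p=7,m=5: 7>5, s = 35+2 = 37

37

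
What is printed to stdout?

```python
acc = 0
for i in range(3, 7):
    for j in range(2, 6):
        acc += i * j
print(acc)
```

i=3,j=2: acc = 0+6 = 6
i=3,j=3: acc = 6+9 = 15
i=3,j=4: acc = 15+12 = 27
i=3,j=5: acc = 27+15 = 42
i=4,j=2: acc = 42+8 = 50
i=4,j=3: acc = 50+12 = 62
i=4,j=4: acc = 62+16 = 78
i=4,j=5: acc = 78+20 = 98
i=5,j=2: acc = 98+10 = 108
i=5,j=3: acc = 108+15 = 123
i=5,j=4: acc = 123+20 = 143
i=5,j=5: acc = 143+25 = 168
i=6,j=2: acc = 168+12 = 180
i=6,j=3: acc = 180+18 = 198
i=6,j=4: acc = 198+24 = 222
i=6,j=5: acc = 222+30 = 252

252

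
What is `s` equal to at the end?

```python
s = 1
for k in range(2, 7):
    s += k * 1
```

k=2: s = 1+2*1 = 3
k=3: s = 3+3*1 = 6
k=4: s = 6+4*1 = 10
k=5: s = 10+5*1 = 15
k=6: s = 15+6*1 = 21

21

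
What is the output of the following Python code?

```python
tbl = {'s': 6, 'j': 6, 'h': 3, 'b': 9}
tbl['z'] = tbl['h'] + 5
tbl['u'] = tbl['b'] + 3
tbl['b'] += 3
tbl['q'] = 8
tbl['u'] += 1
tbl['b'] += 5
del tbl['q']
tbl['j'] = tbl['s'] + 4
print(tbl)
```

tbl['z'] = tbl['h']+5 = 8 → {'s': 6, 'j': 6, 'h': 3, 'b': 9, 'z': 8}
tbl['u'] = tbl['b']+3 = 12 → {'s': 6, 'j': 6, 'h': 3, 'b': 9, 'z': 8, 'u': 12}
tbl['b'] = 9+3 = 12 → {'s': 6, 'j': 6, 'h': 3, 'b': 12, 'z': 8, 'u': 12}
tbl['q'] = 8 → {'s': 6, 'j': 6, 'h': 3, 'b': 12, 'z': 8, 'u': 12, 'q': 8}
tbl['u'] = 12+1 = 13 → {'s': 6, 'j': 6, 'h': 3, 'b': 12, 'z': 8, 'u': 13, 'q': 8}
tbl['b'] = 12+5 = 17 → {'s': 6, 'j': 6, 'h': 3, 'b': 17, 'z': 8, 'u': 13, 'q': 8}
del 'q' → {'s': 6, 'j': 6, 'h': 3, 'b': 17, 'z': 8, 'u': 13}
tbl['j'] = tbl['s']+4 = 10 → {'s': 6, 'j': 10, 'h': 3, 'b': 17, 'z': 8, 'u': 13}

{'s': 6, 'j': 10, 'h': 3, 'b': 17, 'z': 8, 'u': 13}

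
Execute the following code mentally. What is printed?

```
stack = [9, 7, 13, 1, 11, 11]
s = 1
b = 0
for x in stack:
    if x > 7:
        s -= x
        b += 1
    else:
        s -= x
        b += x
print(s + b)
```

x=9: >7, s = 1-9 = -8; b=1
x=7: not >7, s = (-8)-7 = -15; b=8
x=13: >7, s = (-15)-13 = -28; b=9
x=1: not >7, s = (-28)-1 = -29; b=10
x=11: >7, s = (-29)-11 = -40; b=11
x=11: >7, s = (-40)-11 = -51; b=12
s+b = (-51)+12 = -39

-39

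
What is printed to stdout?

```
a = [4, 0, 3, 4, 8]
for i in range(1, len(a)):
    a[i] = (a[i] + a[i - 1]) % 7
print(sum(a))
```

i=1: a[1] = (0+4)%7 = 4 → [4, 4, 3, 4, 8]
i=2: a[2] = (3+4)%7 = 0 → [4, 4, 0, 4, 8]
i=3: a[3] = (4+0)%7 = 4 → [4, 4, 0, 4, 8]
i=4: a[4] = (8+4)%7 = 5 → [4, 4, 0, 4, 5]
sum = 17

17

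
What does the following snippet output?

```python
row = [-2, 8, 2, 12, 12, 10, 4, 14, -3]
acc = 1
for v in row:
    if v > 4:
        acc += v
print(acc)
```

v=-2: not >4
v=8: >4, acc = 1+8 = 9
v=2: not >4
v=12: >4, acc = 9+12 = 21
v=12: >4, acc = 21+12 = 33
v=10: >4, acc = 33+10 = 43
v=4: not >4
v=14: >4, acc = 43+14 = 57
v=-3: not >4

57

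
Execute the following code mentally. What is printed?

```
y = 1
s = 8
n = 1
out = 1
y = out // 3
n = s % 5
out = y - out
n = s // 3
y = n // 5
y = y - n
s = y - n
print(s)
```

y = 1//3 = 0
n = 8%5 = 3
out = 0-1 = -1
n = 8//3 = 2
y = 2//5 = 0
y = 0-2 = -2
s = (-2)-2 = -4

-4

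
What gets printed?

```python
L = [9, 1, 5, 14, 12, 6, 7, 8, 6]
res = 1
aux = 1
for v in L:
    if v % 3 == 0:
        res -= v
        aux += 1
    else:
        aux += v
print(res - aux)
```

v=9: %3==0, res = 1-9 = -8; aux=2
v=1: not %3==0; aux=3
v=5: not %3==0; aux=8
v=14: not %3==0; aux=22
v=12: %3==0, res = (-8)-12 = -20; aux=23
v=6: %3==0, res = (-20)-6 = -26; aux=24
v=7: not %3==0; aux=31
v=8: not %3==0; aux=39
v=6: %3==0, res = (-26)-6 = -32; aux=40
res-aux = (-32)-40 = -72

-72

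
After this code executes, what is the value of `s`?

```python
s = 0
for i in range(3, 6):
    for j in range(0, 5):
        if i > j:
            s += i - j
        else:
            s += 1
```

i=3,j=0: 3>0, s = 0+3 = 3
i=3,j=1: 3>1, s = 3+2 = 5
i=3,j=2: 3>2, s = 5+1 = 6
i=3,j=3: not 3>3, s = 6+1 = 7
i=3,j=4: not 3>4, s = 7+1 = 8
i=4,j=0: 4>0, s = 8+4 = 12
i=4,j=1: 4>1, s = 12+3 = 15
i=4,j=2: 4>2, s = 15+2 = 17
i=4,j=3: 4>3, s = 17+1 = 18
i=4,j=4: not 4>4, s = 18+1 = 19
i=5,j=0: 5>0, s = 19+5 = 24
i=5,j=1: 5>1, s = 24+4 = 28
i=5,j=2: 5>2, s = 28+3 = 31
i=5,j=3: 5>3, s = 31+2 = 33
i=5,j=4: 5>4, s = 33+1 = 34

34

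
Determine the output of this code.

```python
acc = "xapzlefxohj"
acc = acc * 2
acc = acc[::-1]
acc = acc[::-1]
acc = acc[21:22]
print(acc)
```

repeat ×2 → 'xapzlefxohjxapzlefxohj'
reverse → 'jhoxfelzpaxjhoxfelzpax'
reverse → 'xapzlefxohjxapzlefxohj'
slice [21:22] → 'j'

j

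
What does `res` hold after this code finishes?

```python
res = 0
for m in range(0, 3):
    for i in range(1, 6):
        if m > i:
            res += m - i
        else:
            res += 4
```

m=0,i=1: not 0>1, res = 0+4 = 4
m=0,i=2: not 0>2, res = 4+4 = 8
m=0,i=3: not 0>3, res = 8+4 = 12
m=0,i=4: not 0>4, res = 12+4 = 16
m=0,i=5: not 0>5, res = 16+4 = 20
m=1,i=1: not 1>1, res = 20+4 = 24
m=1,i=2: not 1>2, res = 24+4 = 28
m=1,i=3: not 1>3, res = 28+4 = 32
m=1,i=4: not 1>4, res = 32+4 = 36
m=1,i=5: not 1>5, res = 36+4 = 40
m=2,i=1: 2>1, res = 40+1 = 41
m=2,i=2: not 2>2, res = 41+4 = 45
m=2,i=3: not 2>3, res = 45+4 = 49
m=2,i=4: not 2>4, res = 49+4 = 53
m=2,i=5: not 2>5, res = 53+4 = 57

57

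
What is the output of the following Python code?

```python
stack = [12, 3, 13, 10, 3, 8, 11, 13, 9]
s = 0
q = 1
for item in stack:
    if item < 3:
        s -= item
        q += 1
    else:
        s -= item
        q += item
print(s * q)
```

-6806

item=12: not <3, s = 0-12 = -12; q=13
item=3: not <3, s = (-12)-3 = -15; q=16
item=13: not <3, s = (-15)-13 = -28; q=29
item=10: not <3, s = (-28)-10 = -38; q=39
item=3: not <3, s = (-38)-3 = -41; q=42
item=8: not <3, s = (-41)-8 = -49; q=50
item=11: not <3, s = (-49)-11 = -60; q=61
item=13: not <3, s = (-60)-13 = -73; q=74
item=9: not <3, s = (-73)-9 = -82; q=83
s*q = (-82)*83 = -6806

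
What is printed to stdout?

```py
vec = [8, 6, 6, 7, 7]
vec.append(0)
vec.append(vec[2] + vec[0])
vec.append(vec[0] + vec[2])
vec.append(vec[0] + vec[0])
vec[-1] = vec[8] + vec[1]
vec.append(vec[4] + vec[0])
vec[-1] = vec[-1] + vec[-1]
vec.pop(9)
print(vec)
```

append 0 → [8, 6, 6, 7, 7, 0]
append vec[2]+vec[0] = 6+8 = 14 → [8, 6, 6, 7, 7, 0, 14]
append vec[0]+vec[2] = 8+6 = 14 → [8, 6, 6, 7, 7, 0, 14, 14]
append vec[0]+vec[0] = 8+8 = 16 → [8, 6, 6, 7, 7, 0, 14, 14, 16]
vec[-1] = vec[8]+vec[1] = 16+6 = 22 → [8, 6, 6, 7, 7, 0, 14, 14, 22]
append vec[4]+vec[0] = 7+8 = 15 → [8, 6, 6, 7, 7, 0, 14, 14, 22, 15]
vec[-1] = vec[-1]+vec[-1] = 15+15 = 30 → [8, 6, 6, 7, 7, 0, 14, 14, 22, 30]
pop(9) removes 30 → [8, 6, 6, 7, 7, 0, 14, 14, 22]

[8, 6, 6, 7, 7, 0, 14, 14, 22]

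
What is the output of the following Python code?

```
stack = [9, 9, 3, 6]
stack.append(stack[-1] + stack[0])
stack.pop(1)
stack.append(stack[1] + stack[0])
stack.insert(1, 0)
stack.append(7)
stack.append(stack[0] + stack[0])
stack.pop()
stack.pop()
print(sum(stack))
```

45

append stack[-1]+stack[0] = 6+9 = 15 → [9, 9, 3, 6, 15]
pop(1) removes 9 → [9, 3, 6, 15]
append stack[1]+stack[0] = 3+9 = 12 → [9, 3, 6, 15, 12]
insert 0 at 1 → [9, 0, 3, 6, 15, 12]
append 7 → [9, 0, 3, 6, 15, 12, 7]
append stack[0]+stack[0] = 9+9 = 18 → [9, 0, 3, 6, 15, 12, 7, 18]
pop() removes 18 → [9, 0, 3, 6, 15, 12, 7]
pop() removes 7 → [9, 0, 3, 6, 15, 12]
sum = 45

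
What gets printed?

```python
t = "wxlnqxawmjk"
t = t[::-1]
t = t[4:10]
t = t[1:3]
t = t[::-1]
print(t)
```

reverse → 'kjmwaxqnlxw'
slice [4:10] → 'axqnlx'
slice [1:3] → 'xq'
reverse → 'qx'

qx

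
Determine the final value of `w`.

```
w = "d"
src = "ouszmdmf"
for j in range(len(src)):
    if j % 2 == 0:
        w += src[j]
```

j=0: add 'o' → 'do'
j=1: skip
j=2: add 's' → 'dos'
j=3: skip
j=4: add 'm' → 'dosm'
j=5: skip
j=6: add 'm' → 'dosmm'
j=7: skip

'dosmm'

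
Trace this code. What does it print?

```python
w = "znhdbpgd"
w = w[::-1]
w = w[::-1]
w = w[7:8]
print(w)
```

reverse → 'dgpbdhnz'
reverse → 'znhdbpgd'
slice [7:8] → 'd'

d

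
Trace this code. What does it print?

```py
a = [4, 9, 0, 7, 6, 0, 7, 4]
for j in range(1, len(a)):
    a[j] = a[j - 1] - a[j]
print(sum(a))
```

j=1: a[1] = 4-9 = -5 → [4, -5, 0, 7, 6, 0, 7, 4]
j=2: a[2] = (-5)-0 = -5 → [4, -5, -5, 7, 6, 0, 7, 4]
j=3: a[3] = (-5)-7 = -12 → [4, -5, -5, -12, 6, 0, 7, 4]
j=4: a[4] = (-12)-6 = -18 → [4, -5, -5, -12, -18, 0, 7, 4]
j=5: a[5] = (-18)-0 = -18 → [4, -5, -5, -12, -18, -18, 7, 4]
j=6: a[6] = (-18)-7 = -25 → [4, -5, -5, -12, -18, -18, -25, 4]
j=7: a[7] = (-25)-4 = -29 → [4, -5, -5, -12, -18, -18, -25, -29]
sum = -108

-108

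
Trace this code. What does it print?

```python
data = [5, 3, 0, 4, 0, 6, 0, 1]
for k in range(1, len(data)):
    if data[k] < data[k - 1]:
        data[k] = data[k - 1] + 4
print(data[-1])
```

k=1: 3<5, data[1] = 5+4 = 9 → [5, 9, 0, 4, 0, 6, 0, 1]
k=2: 0<9, data[2] = 9+4 = 13 → [5, 9, 13, 4, 0, 6, 0, 1]
k=3: 4<13, data[3] = 13+4 = 17 → [5, 9, 13, 17, 0, 6, 0, 1]
k=4: 0<17, data[4] = 17+4 = 21 → [5, 9, 13, 17, 21, 6, 0, 1]
k=5: 6<21, data[5] = 21+4 = 25 → [5, 9, 13, 17, 21, 25, 0, 1]
k=6: 0<25, data[6] = 25+4 = 29 → [5, 9, 13, 17, 21, 25, 29, 1]
k=7: 1<29, data[7] = 29+4 = 33 → [5, 9, 13, 17, 21, 25, 29, 33]

33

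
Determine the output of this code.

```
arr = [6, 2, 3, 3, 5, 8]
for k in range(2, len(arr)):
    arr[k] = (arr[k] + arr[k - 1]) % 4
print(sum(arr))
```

11

k=2: arr[2] = (3+2)%4 = 1 → [6, 2, 1, 3, 5, 8]
k=3: arr[3] = (3+1)%4 = 0 → [6, 2, 1, 0, 5, 8]
k=4: arr[4] = (5+0)%4 = 1 → [6, 2, 1, 0, 1, 8]
k=5: arr[5] = (8+1)%4 = 1 → [6, 2, 1, 0, 1, 1]
sum = 11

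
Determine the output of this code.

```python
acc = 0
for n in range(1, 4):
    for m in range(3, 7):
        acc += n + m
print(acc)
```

78

n=1,m=3: acc = 0+4 = 4
n=1,m=4: acc = 4+5 = 9
n=1,m=5: acc = 9+6 = 15
n=1,m=6: acc = 15+7 = 22
n=2,m=3: acc = 22+5 = 27
n=2,m=4: acc = 27+6 = 33
n=2,m=5: acc = 33+7 = 40
n=2,m=6: acc = 40+8 = 48
n=3,m=3: acc = 48+6 = 54
n=3,m=4: acc = 54+7 = 61
n=3,m=5: acc = 61+8 = 69
n=3,m=6: acc = 69+9 = 78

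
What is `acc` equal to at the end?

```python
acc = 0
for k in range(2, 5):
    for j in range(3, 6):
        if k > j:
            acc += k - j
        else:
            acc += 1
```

9

k=2,j=3: not 2>3, acc = 0+1 = 1
k=2,j=4: not 2>4, acc = 1+1 = 2
k=2,j=5: not 2>5, acc = 2+1 = 3
k=3,j=3: not 3>3, acc = 3+1 = 4
k=3,j=4: not 3>4, acc = 4+1 = 5
k=3,j=5: not 3>5, acc = 5+1 = 6
k=4,j=3: 4>3, acc = 6+1 = 7
k=4,j=4: not 4>4, acc = 7+1 = 8
k=4,j=5: not 4>5, acc = 8+1 = 9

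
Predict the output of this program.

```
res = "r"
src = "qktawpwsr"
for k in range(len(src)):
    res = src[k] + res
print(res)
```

rswpwatkqr

k=0: prepend 'q' → 'qr'
k=1: prepend 'k' → 'kqr'
k=2: prepend 't' → 'tkqr'
k=3: prepend 'a' → 'atkqr'
k=4: prepend 'w' → 'watkqr'
k=5: prepend 'p' → 'pwatkqr'
k=6: prepend 'w' → 'wpwatkqr'
k=7: prepend 's' → 'swpwatkqr'
k=8: prepend 'r' → 'rswpwatkqr'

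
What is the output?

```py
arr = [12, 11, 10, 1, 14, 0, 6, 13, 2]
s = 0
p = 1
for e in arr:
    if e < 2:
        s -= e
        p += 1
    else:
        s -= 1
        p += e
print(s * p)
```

-568

e=12: not <2, s = 0-1 = -1; p=13
e=11: not <2, s = (-1)-1 = -2; p=24
e=10: not <2, s = (-2)-1 = -3; p=34
e=1: <2, s = (-3)-1 = -4; p=35
e=14: not <2, s = (-4)-1 = -5; p=49
e=0: <2, s = (-5)-0 = -5; p=50
e=6: not <2, s = (-5)-1 = -6; p=56
e=13: not <2, s = (-6)-1 = -7; p=69
e=2: not <2, s = (-7)-1 = -8; p=71
s*p = (-8)*71 = -568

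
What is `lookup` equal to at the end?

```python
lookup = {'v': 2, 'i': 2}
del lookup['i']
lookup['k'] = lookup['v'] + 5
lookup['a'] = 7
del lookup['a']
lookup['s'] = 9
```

del 'i' → {'v': 2}
lookup['k'] = lookup['v']+5 = 7 → {'v': 2, 'k': 7}
lookup['a'] = 7 → {'v': 2, 'k': 7, 'a': 7}
del 'a' → {'v': 2, 'k': 7}
lookup['s'] = 9 → {'v': 2, 'k': 7, 's': 9}

{'v': 2, 'k': 7, 's': 9}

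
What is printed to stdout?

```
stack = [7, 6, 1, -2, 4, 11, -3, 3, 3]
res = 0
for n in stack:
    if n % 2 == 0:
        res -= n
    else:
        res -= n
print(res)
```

-30

n=7: not even, res = 0-7 = -7
n=6: even, res = (-7)-6 = -13
n=1: not even, res = (-13)-1 = -14
n=-2: even, res = (-14)-(-2) = -12
n=4: even, res = (-12)-4 = -16
n=11: not even, res = (-16)-11 = -27
n=-3: not even, res = (-27)-(-3) = -24
n=3: not even, res = (-24)-3 = -27
n=3: not even, res = (-27)-3 = -30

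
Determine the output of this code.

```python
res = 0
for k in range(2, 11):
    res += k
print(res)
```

k=2: res = 0+2 = 2
k=3: res = 2+3 = 5
k=4: res = 5+4 = 9
k=5: res = 9+5 = 14
k=6: res = 14+6 = 20
k=7: res = 20+7 = 27
k=8: res = 27+8 = 35
k=9: res = 35+9 = 44
k=10: res = 44+10 = 54

54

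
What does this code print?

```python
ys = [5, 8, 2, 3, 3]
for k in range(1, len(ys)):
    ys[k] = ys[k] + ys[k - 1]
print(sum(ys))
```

72

k=1: ys[1] = 8+5 = 13 → [5, 13, 2, 3, 3]
k=2: ys[2] = 2+13 = 15 → [5, 13, 15, 3, 3]
k=3: ys[3] = 3+15 = 18 → [5, 13, 15, 18, 3]
k=4: ys[4] = 3+18 = 21 → [5, 13, 15, 18, 21]
sum = 72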